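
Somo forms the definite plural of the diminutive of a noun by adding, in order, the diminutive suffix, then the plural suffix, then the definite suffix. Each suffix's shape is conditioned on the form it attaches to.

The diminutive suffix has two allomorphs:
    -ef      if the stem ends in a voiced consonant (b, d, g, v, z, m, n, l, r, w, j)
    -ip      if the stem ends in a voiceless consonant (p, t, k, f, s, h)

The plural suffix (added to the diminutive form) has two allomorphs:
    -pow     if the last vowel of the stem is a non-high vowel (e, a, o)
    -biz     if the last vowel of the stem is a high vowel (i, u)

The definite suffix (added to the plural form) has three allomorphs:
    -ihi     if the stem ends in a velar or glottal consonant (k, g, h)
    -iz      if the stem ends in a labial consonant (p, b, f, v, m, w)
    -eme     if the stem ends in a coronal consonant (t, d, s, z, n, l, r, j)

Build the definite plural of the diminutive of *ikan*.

*ikan* — final consonant /n/ (voiced) → -ef → *ikanef*.
The diminutive form *ikanef* — last vowel /e/ (a non-high vowel) → -pow → *ikanefpow*.
The final consonant of the plural form *ikanefpow* is /w/, which is labial, so the definite suffix is -iz, giving *ikanefpowiz*.

ikanefpowiz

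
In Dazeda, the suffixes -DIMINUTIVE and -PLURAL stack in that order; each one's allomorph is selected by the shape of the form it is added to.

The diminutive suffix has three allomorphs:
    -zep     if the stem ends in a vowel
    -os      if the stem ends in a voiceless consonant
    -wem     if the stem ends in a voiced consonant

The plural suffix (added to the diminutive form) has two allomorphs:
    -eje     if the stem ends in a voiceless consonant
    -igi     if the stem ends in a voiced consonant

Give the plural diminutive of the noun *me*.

Since the final sound of *me* is /e/ (a vowel), it takes -zep, giving *mezep*.
The final consonant of the diminutive form *mezep* is /p/, which is voiceless, so the plural suffix is -eje, giving *mezepeje*.

mezepeje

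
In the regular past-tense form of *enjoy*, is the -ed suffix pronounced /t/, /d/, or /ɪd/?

The stem *enjoy* ends in a voiced sound other than /d/.
The -ed suffix is realized as /ɪd/ after /t, d/; as /t/ after other voiceless consonants; and as /d/ after other voiced sounds.
So -ed on *enjoy* is pronounced /d/.

/d/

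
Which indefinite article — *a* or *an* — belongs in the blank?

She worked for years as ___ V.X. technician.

a

The indefinite article is chosen by the initial *sound* of the following word, not its spelling.
The initialism *V.X.* is read letter by letter; the first letter, V, is pronounced /viː/, which begins with a consonant sound.
So the article is *a*: She worked for years as a V.X. technician.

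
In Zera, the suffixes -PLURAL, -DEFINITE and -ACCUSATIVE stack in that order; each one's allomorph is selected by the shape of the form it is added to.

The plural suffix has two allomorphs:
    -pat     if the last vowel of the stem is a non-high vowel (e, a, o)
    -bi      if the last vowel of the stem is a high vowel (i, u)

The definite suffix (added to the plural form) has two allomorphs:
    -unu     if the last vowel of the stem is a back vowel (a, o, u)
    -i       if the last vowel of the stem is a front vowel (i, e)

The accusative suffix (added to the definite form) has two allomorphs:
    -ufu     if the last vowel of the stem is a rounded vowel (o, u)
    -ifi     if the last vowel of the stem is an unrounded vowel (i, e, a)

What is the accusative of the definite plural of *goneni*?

gonenibiiifi

*goneni*: last vowel = /i/, a high vowel → -bi → *gonenibi*.
The last vowel of the plural form *gonenibi* is /i/, which is a front vowel, so the definite suffix is -i, giving *gonenibii*.
The last vowel of the definite form *gonenibii* is /i/, which is an unrounded vowel, so the accusative suffix is -ifi, giving *gonenibiiifi*.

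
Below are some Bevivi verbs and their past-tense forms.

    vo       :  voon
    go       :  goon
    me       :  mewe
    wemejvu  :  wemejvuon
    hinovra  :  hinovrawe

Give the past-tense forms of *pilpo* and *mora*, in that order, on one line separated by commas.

pilpoon, morawe

Looking at the last vowel of each stem: -on when the last vowel of the stem is a rounded vowel (*vo*, *go*, *wemejvu*); -we when the last vowel of the stem is an unrounded vowel (*me*, *hinovra*).
*pilpo*: last vowel = /o/, a rounded vowel → -on → *pilpoon*.
*mora* — last vowel /a/ (an unrounded vowel) → -we → *morawe*.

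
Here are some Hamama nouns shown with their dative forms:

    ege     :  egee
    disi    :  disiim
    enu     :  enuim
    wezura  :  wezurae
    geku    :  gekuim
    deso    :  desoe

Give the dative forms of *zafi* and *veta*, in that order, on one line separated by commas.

zafiim, vetae

The pattern is height harmony: -im when the last vowel of the stem is a high vowel (*disi*, *enu*, *geku*); -e when the last vowel of the stem is a non-high vowel (*ege*, *wezura*, *deso*).
*zafi*: last vowel = /i/, a high vowel → -im → *zafiim*.
Since the last vowel of *veta* is /a/ (a non-high vowel), it takes -e, giving *vetae*.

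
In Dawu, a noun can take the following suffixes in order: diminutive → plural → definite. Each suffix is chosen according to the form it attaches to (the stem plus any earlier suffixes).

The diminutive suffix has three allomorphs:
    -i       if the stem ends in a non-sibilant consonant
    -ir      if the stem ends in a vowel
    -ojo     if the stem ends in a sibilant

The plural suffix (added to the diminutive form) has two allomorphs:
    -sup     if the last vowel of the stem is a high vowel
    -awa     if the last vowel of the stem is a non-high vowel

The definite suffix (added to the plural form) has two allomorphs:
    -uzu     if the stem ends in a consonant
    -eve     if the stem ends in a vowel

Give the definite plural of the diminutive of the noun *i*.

iirsupuzu

Since the final sound of *i* is /i/ (a vowel), it takes -ir, giving *iir*.
Since the last vowel of the diminutive form *iir* is /i/ (a high vowel), it takes -sup, giving *iirsup*.
The final sound of the plural form *iirsup* is /p/, which is a consonant, so the definite suffix is -uzu, giving *iirsupuzu*.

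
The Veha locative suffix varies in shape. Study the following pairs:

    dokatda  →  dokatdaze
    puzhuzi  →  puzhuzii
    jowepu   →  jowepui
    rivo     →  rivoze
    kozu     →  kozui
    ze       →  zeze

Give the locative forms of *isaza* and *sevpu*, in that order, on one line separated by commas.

The suffix is conditioned by the last vowel: -i when the last vowel of the stem is a high vowel (*puzhuzi*, *jowepu*, *kozu*); -ze when the last vowel of the stem is a non-high vowel (*dokatda*, *rivo*, *ze*).
The last vowel of *isaza* is /a/, which is a non-high vowel, so the suffix is -ze, giving *isazaze*.
*sevpu*: last vowel = /u/, a high vowel → -i → *sevpui*.

isazaze, sevpui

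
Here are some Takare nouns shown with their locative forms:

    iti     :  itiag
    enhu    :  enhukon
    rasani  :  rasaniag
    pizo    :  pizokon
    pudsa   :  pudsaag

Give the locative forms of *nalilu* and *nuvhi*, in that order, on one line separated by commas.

The pattern is rounding harmony: -kon when the last vowel of the stem is a rounded vowel (*enhu*, *pizo*); -ag when the last vowel of the stem is an unrounded vowel (*iti*, *rasani*, *pudsa*).
*nalilu* — last vowel /u/ (a rounded vowel) → -kon → *nalilukon*.
Since the last vowel of *nuvhi* is /i/ (an unrounded vowel), it takes -ag, giving *nuvhiag*.

nalilukon, nuvhiag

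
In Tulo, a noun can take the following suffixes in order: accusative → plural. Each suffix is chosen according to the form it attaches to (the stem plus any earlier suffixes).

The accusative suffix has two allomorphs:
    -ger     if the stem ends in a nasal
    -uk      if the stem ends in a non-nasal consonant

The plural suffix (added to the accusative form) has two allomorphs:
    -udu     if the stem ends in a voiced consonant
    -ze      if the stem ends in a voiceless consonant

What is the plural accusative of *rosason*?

rosasongerudu

Since the final consonant of *rosason* is /n/ (a nasal), it takes -ger, giving *rosasonger*.
The accusative form *rosasonger* — final consonant /r/ (voiced) → -udu → *rosasongerudu*.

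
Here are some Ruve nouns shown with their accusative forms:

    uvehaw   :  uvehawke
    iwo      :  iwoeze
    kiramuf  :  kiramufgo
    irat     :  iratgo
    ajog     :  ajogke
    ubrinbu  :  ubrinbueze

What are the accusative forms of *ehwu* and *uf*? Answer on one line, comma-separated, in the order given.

The pattern is voicing of the final sound: -go when the stem ends in a voiceless consonant (*kiramuf*, *irat*); -ke when the stem ends in a voiced consonant (*uvehaw*, *ajog*); -eze when the stem ends in a vowel (*iwo*, *ubrinbu*).
*ehwu*: final sound = /u/, a vowel → -eze → *ehwueze*.
*uf*: final sound = /f/, a voiceless consonant → -go → *ufgo*.

ehwueze, ufgo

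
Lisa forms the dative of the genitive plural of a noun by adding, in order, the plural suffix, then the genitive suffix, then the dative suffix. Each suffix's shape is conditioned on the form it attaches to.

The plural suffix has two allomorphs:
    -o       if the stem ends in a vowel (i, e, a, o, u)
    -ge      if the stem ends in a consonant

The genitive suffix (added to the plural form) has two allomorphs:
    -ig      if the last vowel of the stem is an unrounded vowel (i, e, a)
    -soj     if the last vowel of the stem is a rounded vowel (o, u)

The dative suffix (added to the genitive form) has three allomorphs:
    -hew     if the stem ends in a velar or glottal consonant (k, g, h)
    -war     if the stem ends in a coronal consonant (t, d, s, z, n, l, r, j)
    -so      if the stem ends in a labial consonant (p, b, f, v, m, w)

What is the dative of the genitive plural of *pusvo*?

pusvoosojwar

Since the final sound of *pusvo* is /o/ (a vowel), it takes -o, giving *pusvoo*.
The last vowel of the plural form *pusvoo* is /o/, which is a rounded vowel, so the genitive suffix is -soj, giving *pusvoosoj*.
The final consonant of the genitive form *pusvoosoj* is /j/, which is coronal, so the dative suffix is -war, giving *pusvoosojwar*.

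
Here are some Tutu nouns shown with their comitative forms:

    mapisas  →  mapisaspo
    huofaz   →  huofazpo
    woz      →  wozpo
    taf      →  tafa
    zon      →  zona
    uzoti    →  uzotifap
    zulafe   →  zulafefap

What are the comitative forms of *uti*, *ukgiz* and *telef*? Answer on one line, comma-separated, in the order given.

The suffix is conditioned by the final sound: -po when the stem ends in a sibilant (*mapisas*, *huofaz*, *woz*); -a when the stem ends in a non-sibilant consonant (*taf*, *zon*); -fap when the stem ends in a vowel (*uzoti*, *zulafe*).
*uti*: final sound = /i/, a vowel → -fap → *utifap*.
*ukgiz*: final sound = /z/, a sibilant → -po → *ukgizpo*.
Since the final sound of *telef* is /f/ (a non-sibilant consonant), it takes -a, giving *telefa*.

utifap, ukgizpo, telefa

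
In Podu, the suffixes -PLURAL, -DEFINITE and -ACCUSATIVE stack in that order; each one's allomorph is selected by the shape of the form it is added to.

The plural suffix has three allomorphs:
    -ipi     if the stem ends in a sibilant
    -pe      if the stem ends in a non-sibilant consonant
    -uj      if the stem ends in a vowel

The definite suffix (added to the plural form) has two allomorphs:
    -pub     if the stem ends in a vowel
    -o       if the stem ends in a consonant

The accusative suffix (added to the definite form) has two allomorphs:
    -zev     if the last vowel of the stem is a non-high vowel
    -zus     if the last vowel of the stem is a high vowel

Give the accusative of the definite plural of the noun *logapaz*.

logapazipipubzus

*logapaz* — final sound /z/ (a sibilant) → -ipi → *logapazipi*.
The final sound of the plural form *logapazipi* is /i/, which is a vowel, so the definite suffix is -pub, giving *logapazipipub*.
Since the last vowel of the definite form *logapazipipub* is /u/ (a high vowel), it takes -zus, giving *logapazipipubzus*.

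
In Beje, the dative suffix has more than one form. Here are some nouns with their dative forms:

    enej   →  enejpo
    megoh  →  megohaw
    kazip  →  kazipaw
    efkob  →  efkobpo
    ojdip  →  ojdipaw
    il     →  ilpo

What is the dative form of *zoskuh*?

zoskuhaw

The suffix is conditioned by the final consonant: -aw when the stem ends in a voiceless consonant (*megoh*, *kazip*, *ojdip*); -po when the stem ends in a voiced consonant (*enej*, *efkob*, *il*).
The final consonant of *zoskuh* is /h/, which is voiceless, so the suffix is -aw, giving *zoskuhaw*.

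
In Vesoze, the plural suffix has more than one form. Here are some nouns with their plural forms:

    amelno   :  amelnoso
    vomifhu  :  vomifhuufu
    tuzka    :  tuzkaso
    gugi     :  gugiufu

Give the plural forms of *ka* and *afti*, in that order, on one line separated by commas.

kaso, aftiufu

The suffix is conditioned by the last vowel: -ufu when the last vowel of the stem is a high vowel (*vomifhu*, *gugi*); -so when the last vowel of the stem is a non-high vowel (*amelno*, *tuzka*).
Since the last vowel of *ka* is /a/ (a non-high vowel), it takes -so, giving *kaso*.
*afti*: last vowel = /i/, a high vowel → -ufu → *aftiufu*.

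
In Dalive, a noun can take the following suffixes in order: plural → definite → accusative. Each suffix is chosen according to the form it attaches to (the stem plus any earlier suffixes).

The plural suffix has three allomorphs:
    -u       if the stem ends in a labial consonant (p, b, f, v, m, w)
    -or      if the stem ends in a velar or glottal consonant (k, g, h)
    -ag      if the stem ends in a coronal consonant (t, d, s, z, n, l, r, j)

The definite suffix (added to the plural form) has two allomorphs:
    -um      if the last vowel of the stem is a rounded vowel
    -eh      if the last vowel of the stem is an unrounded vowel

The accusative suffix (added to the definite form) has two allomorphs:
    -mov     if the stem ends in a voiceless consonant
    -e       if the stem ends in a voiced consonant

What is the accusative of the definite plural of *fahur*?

*fahur* — final consonant /r/ (coronal) → -ag → *fahurag*.
The plural form *fahurag*: last vowel = /a/, an unrounded vowel → -eh → *fahurageh*.
The definite form *fahurageh*: final consonant = /h/, voiceless → -mov → *fahuragehmov*.

fahuragehmov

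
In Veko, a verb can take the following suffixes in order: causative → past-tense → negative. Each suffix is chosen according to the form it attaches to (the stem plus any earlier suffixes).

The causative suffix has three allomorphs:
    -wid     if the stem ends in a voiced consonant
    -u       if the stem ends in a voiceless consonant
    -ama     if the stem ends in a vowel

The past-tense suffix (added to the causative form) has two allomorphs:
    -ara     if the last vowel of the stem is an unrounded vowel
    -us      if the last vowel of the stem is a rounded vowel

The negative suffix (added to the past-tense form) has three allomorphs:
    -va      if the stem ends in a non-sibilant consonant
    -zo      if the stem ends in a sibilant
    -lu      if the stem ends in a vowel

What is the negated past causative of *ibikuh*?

*ibikuh*: final sound = /h/, a voiceless consonant → -u → *ibikuhu*.
The causative form *ibikuhu* — last vowel /u/ (a rounded vowel) → -us → *ibikuhuus*.
The final sound of the past-tense form *ibikuhuus* is /s/, which is a sibilant, so the negative suffix is -zo, giving *ibikuhuuszo*.

ibikuhuuszo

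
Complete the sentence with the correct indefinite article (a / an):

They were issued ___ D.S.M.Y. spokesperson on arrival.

a

The indefinite article is chosen by the initial *sound* of the following word, not its spelling.
The initialism *D.S.M.Y.* is read letter by letter; the first letter, D, is pronounced /diː/, which begins with a consonant sound.
So the article is *a*: They were issued a D.S.M.Y. spokesperson on arrival.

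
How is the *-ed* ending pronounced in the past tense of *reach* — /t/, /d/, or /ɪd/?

/t/

The stem *reach* ends in a voiceless consonant other than /t/.
The -ed suffix is realized as /ɪd/ after /t, d/; as /t/ after other voiceless consonants; and as /d/ after other voiced sounds.
So -ed on *reach* is pronounced /t/.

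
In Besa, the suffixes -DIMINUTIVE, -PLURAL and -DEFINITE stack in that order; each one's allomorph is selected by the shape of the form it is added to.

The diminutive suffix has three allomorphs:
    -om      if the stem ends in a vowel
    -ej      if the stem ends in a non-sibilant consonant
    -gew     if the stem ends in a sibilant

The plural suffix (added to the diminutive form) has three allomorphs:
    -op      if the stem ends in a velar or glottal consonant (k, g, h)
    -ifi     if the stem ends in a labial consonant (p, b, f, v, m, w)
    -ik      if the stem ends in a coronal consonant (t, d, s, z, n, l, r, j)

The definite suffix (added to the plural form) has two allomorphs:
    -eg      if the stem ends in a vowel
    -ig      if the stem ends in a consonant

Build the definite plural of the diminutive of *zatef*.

zatefejikig

Since the final sound of *zatef* is /f/ (a non-sibilant consonant), it takes -ej, giving *zatefej*.
The final consonant of the diminutive form *zatefej* is /j/, which is coronal, so the plural suffix is -ik, giving *zatefejik*.
Since the final sound of the plural form *zatefejik* is /k/ (a consonant), it takes -ig, giving *zatefejikig*.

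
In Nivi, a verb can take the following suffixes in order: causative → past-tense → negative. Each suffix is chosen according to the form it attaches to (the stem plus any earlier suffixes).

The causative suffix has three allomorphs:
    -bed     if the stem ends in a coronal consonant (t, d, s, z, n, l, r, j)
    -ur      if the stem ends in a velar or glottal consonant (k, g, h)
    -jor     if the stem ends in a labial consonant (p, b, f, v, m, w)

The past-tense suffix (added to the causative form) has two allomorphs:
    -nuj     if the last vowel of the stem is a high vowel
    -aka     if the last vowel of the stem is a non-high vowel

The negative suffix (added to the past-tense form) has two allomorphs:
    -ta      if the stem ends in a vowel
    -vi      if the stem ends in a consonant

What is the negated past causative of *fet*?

fetbedakata

*fet*: final consonant = /t/, coronal → -bed → *fetbed*.
The causative form *fetbed* — last vowel /e/ (a non-high vowel) → -aka → *fetbedaka*.
The past-tense form *fetbedaka*: final sound = /a/, a vowel → -ta → *fetbedakata*.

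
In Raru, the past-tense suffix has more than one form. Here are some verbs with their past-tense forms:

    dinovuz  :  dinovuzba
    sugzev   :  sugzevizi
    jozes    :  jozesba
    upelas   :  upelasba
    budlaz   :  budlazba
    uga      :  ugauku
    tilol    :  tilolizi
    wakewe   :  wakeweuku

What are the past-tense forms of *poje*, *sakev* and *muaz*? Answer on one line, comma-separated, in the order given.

pojeuku, sakevizi, muazba

The pattern is sibilance of the final sound: -ba when the stem ends in a sibilant (*dinovuz*, *jozes*, *upelas*, *budlaz*); -izi when the stem ends in a non-sibilant consonant (*sugzev*, *tilol*); -uku when the stem ends in a vowel (*uga*, *wakewe*).
Since the final sound of *poje* is /e/ (a vowel), it takes -uku, giving *pojeuku*.
*sakev* — final sound /v/ (a non-sibilant consonant) → -izi → *sakevizi*.
*muaz*: final sound = /z/, a sibilant → -ba → *muazba*.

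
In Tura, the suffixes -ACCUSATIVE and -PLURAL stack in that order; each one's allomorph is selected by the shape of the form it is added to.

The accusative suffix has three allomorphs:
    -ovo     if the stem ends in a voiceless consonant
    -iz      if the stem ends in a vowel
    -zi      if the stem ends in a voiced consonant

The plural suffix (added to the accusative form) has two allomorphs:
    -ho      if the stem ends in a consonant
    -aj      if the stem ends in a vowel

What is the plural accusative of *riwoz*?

riwozziaj

*riwoz*: final sound = /z/, a voiced consonant → -zi → *riwozzi*.
Since the final sound of the accusative form *riwozzi* is /i/ (a vowel), it takes -aj, giving *riwozziaj*.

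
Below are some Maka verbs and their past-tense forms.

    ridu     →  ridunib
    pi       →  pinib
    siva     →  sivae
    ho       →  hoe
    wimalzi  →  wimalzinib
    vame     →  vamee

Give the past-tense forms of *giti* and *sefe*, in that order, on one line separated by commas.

gitinib, sefee

Looking at the last vowel of each stem: -nib when the last vowel of the stem is a high vowel (*ridu*, *pi*, *wimalzi*); -e when the last vowel of the stem is a non-high vowel (*siva*, *ho*, *vame*).
Since the last vowel of *giti* is /i/ (a high vowel), it takes -nib, giving *gitinib*.
Since the last vowel of *sefe* is /e/ (a non-high vowel), it takes -e, giving *sefee*.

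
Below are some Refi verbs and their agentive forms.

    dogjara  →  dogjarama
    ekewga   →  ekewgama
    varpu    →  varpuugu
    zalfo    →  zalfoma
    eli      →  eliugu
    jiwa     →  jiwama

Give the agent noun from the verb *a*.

ama

The alternation tracks the last vowel of the stem — -ugu when the last vowel of the stem is a high vowel (*varpu*, *eli*); -ma when the last vowel of the stem is a non-high vowel (*dogjara*, *ekewga*, *zalfo*, *jiwa*).
Since the last vowel of *a* is /a/ (a non-high vowel), it takes -ma, giving *ama*.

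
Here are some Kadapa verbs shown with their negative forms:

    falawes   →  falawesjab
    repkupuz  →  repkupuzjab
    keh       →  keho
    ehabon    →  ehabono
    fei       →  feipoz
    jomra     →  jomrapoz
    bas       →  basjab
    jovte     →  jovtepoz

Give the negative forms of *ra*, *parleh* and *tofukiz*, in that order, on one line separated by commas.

The pattern is sibilance of the final sound: -jab when the stem ends in a sibilant (*falawes*, *repkupuz*, *bas*); -o when the stem ends in a non-sibilant consonant (*keh*, *ehabon*); -poz when the stem ends in a vowel (*fei*, *jomra*, *jovte*).
*ra*: final sound = /a/, a vowel → -poz → *rapoz*.
*parleh* — final sound /h/ (a non-sibilant consonant) → -o → *parleho*.
*tofukiz* — final sound /z/ (a sibilant) → -jab → *tofukizjab*.

rapoz, parleho, tofukizjab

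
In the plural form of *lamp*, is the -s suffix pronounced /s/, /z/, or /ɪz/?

/s/

The stem *lamp* ends in a voiceless non-sibilant consonant.
The plural suffix surfaces as /ɪz/ after sibilants, /s/ after other voiceless consonants, and /z/ after other voiced sounds.
So the plural -s on *lamp* is pronounced /s/.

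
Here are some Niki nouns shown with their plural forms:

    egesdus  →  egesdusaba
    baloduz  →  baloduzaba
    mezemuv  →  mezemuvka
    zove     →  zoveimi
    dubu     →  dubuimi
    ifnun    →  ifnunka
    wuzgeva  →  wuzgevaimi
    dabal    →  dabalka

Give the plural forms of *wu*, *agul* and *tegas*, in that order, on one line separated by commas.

Looking at the final sound of each stem: -aba when the stem ends in a sibilant (*egesdus*, *baloduz*); -ka when the stem ends in a non-sibilant consonant (*mezemuv*, *ifnun*, *dabal*); -imi when the stem ends in a vowel (*zove*, *dubu*, *wuzgeva*).
*wu* — final sound /u/ (a vowel) → -imi → *wuimi*.
The final sound of *agul* is /l/, which is a non-sibilant consonant, so the suffix is -ka, giving *agulka*.
The final sound of *tegas* is /s/, which is a sibilant, so the suffix is -aba, giving *tegasaba*.

wuimi, agulka, tegasaba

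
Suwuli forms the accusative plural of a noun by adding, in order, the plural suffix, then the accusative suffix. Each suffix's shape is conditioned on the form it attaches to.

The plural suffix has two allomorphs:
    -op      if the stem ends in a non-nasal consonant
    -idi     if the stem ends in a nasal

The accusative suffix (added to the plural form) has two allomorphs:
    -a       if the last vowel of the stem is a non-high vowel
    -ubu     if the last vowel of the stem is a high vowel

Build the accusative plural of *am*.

*am*: final consonant = /m/, a nasal → -idi → *amidi*.
Since the last vowel of the plural form *amidi* is /i/ (a high vowel), it takes -ubu, giving *amidiubu*.

amidiubu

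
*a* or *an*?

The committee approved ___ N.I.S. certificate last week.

an

The indefinite article is chosen by the initial *sound* of the following word, not its spelling.
The initialism *N.I.S.* is read letter by letter; the first letter, N, is pronounced /ɛn/, which begins with a vowel sound.
So the article is *an*: The committee approved an N.I.S. certificate last week.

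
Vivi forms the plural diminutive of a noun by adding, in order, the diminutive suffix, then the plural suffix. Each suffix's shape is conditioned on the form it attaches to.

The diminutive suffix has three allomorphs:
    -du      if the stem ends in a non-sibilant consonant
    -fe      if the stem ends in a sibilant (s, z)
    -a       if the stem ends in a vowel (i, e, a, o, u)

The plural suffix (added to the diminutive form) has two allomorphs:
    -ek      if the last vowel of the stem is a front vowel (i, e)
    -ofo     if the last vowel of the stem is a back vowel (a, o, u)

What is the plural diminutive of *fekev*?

fekevduofo

Since the final sound of *fekev* is /v/ (a non-sibilant consonant), it takes -du, giving *fekevdu*.
The diminutive form *fekevdu* — last vowel /u/ (a back vowel) → -ofo → *fekevduofo*.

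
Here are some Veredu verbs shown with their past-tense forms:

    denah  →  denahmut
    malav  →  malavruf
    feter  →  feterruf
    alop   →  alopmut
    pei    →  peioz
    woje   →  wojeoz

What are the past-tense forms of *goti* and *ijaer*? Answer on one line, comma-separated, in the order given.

gotioz, ijaerruf

Looking at the final sound of each stem: -mut when the stem ends in a voiceless consonant (*denah*, *alop*); -ruf when the stem ends in a voiced consonant (*malav*, *feter*); -oz when the stem ends in a vowel (*pei*, *woje*).
Since the final sound of *goti* is /i/ (a vowel), it takes -oz, giving *gotioz*.
Since the final sound of *ijaer* is /r/ (a voiced consonant), it takes -ruf, giving *ijaerruf*.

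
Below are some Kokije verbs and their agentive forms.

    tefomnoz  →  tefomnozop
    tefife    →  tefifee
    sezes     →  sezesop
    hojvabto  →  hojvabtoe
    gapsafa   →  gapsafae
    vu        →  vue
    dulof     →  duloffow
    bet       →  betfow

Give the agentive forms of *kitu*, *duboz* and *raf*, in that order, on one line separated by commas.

The alternation tracks the final sound of the stem — -op when the stem ends in a sibilant (*tefomnoz*, *sezes*); -fow when the stem ends in a non-sibilant consonant (*dulof*, *bet*); -e when the stem ends in a vowel (*tefife*, *hojvabto*, *gapsafa*, *vu*).
Since the final sound of *kitu* is /u/ (a vowel), it takes -e, giving *kitue*.
Since the final sound of *duboz* is /z/ (a sibilant), it takes -op, giving *dubozop*.
The final sound of *raf* is /f/, which is a non-sibilant consonant, so the suffix is -fow, giving *raffow*.

kitue, dubozop, raffow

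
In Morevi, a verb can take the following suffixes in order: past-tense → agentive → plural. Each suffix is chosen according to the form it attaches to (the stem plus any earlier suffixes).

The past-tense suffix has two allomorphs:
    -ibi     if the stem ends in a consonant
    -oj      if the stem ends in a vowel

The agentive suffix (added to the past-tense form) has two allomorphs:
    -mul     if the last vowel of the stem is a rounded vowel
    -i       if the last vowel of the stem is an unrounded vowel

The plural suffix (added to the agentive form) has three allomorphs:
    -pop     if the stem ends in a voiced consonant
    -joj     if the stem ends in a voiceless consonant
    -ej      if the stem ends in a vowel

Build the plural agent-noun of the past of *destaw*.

destawibiiej

The final sound of *destaw* is /w/, which is a consonant, so the past-tense suffix is -ibi, giving *destawibi*.
The past-tense form *destawibi*: last vowel = /i/, an unrounded vowel → -i → *destawibii*.
The agentive form *destawibii*: final sound = /i/, a vowel → -ej → *destawibiiej*.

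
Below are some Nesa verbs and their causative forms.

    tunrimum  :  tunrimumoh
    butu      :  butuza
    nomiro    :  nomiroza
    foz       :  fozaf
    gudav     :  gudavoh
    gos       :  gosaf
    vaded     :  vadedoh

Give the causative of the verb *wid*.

Looking at the final sound of each stem: -af when the stem ends in a sibilant (*foz*, *gos*); -oh when the stem ends in a non-sibilant consonant (*tunrimum*, *gudav*, *vaded*); -za when the stem ends in a vowel (*butu*, *nomiro*).
*wid*: final sound = /d/, a non-sibilant consonant → -oh → *widoh*.

widoh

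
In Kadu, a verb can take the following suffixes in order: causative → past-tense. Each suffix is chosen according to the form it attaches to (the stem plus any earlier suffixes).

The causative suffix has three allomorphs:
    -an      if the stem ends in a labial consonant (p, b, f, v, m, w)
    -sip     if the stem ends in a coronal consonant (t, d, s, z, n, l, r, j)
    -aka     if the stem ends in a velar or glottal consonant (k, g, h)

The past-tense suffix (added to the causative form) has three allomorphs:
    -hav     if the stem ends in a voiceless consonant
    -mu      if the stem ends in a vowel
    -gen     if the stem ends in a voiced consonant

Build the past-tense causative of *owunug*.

owunugakamu

*owunug*: final consonant = /g/, velar/glottal → -aka → *owunugaka*.
Since the final sound of the causative form *owunugaka* is /a/ (a vowel), it takes -mu, giving *owunugakamu*.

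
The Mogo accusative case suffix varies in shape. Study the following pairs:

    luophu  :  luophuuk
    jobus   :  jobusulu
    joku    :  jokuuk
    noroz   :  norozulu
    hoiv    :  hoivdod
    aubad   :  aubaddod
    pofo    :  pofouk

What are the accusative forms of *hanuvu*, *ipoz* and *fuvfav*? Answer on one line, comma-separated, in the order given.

hanuvuuk, ipozulu, fuvfavdod

Looking at the final sound of each stem: -ulu when the stem ends in a sibilant (*jobus*, *noroz*); -dod when the stem ends in a non-sibilant consonant (*hoiv*, *aubad*); -uk when the stem ends in a vowel (*luophu*, *joku*, *pofo*).
The final sound of *hanuvu* is /u/, which is a vowel, so the suffix is -uk, giving *hanuvuuk*.
*ipoz* — final sound /z/ (a sibilant) → -ulu → *ipozulu*.
Since the final sound of *fuvfav* is /v/ (a non-sibilant consonant), it takes -dod, giving *fuvfavdod*.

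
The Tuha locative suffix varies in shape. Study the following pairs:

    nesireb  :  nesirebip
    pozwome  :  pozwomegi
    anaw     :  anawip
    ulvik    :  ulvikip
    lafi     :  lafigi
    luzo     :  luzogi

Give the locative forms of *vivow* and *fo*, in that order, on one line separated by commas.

vivowip, fogi

Looking at the final sound of each stem: -ip when the stem ends in a consonant (*nesireb*, *anaw*, *ulvik*); -gi when the stem ends in a vowel (*pozwome*, *lafi*, *luzo*).
*vivow*: final sound = /w/, a consonant → -ip → *vivowip*.
*fo*: final sound = /o/, a vowel → -gi → *fogi*.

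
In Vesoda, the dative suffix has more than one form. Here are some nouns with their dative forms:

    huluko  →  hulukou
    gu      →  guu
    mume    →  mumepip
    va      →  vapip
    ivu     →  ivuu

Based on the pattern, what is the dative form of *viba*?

vibapip

The pattern is rounding harmony: -u when the last vowel of the stem is a rounded vowel (*huluko*, *gu*, *ivu*); -pip when the last vowel of the stem is an unrounded vowel (*mume*, *va*).
*viba*: last vowel = /a/, an unrounded vowel → -pip → *vibapip*.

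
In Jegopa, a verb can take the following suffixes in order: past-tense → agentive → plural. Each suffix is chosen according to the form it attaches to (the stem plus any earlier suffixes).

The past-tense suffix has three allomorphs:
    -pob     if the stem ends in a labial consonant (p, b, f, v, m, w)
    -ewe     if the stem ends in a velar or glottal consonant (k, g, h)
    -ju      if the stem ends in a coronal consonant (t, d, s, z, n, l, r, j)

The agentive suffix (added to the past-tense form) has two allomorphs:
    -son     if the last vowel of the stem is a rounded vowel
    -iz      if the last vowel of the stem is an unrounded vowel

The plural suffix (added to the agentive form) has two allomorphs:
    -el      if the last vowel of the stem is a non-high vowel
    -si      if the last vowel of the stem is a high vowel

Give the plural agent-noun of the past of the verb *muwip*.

muwippobsonel

*muwip*: final consonant = /p/, labial → -pob → *muwippob*.
Since the last vowel of the past-tense form *muwippob* is /o/ (a rounded vowel), it takes -son, giving *muwippobson*.
The last vowel of the agentive form *muwippobson* is /o/, which is a non-high vowel, so the plural suffix is -el, giving *muwippobsonel*.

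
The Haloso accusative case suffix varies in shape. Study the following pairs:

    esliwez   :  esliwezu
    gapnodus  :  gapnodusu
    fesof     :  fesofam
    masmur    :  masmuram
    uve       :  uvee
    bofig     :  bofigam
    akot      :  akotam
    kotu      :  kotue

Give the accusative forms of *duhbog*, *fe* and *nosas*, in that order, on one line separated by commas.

duhbogam, fee, nosasu

Looking at the final sound of each stem: -u when the stem ends in a sibilant (*esliwez*, *gapnodus*); -am when the stem ends in a non-sibilant consonant (*fesof*, *masmur*, *bofig*, *akot*); -e when the stem ends in a vowel (*uve*, *kotu*).
Since the final sound of *duhbog* is /g/ (a non-sibilant consonant), it takes -am, giving *duhbogam*.
*fe*: final sound = /e/, a vowel → -e → *fee*.
The final sound of *nosas* is /s/, which is a sibilant, so the suffix is -u, giving *nosasu*.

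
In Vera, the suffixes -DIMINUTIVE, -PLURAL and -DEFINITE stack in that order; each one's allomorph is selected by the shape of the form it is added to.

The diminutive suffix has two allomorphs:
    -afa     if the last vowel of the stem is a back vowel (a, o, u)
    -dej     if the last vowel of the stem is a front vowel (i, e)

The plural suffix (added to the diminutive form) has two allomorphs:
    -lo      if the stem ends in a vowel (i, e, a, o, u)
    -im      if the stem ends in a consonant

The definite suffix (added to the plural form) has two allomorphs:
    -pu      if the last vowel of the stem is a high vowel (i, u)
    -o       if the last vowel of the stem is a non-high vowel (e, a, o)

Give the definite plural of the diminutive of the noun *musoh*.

musohafaloo

*musoh* — last vowel /o/ (a back vowel) → -afa → *musohafa*.
The diminutive form *musohafa* — final sound /a/ (a vowel) → -lo → *musohafalo*.
The last vowel of the plural form *musohafalo* is /o/, which is a non-high vowel, so the definite suffix is -o, giving *musohafaloo*.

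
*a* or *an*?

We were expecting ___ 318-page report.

a

The indefinite article is chosen by the initial *sound* of the following word, not its spelling.
The number *318* is spoken "three hundred …", beginning with /θriː/ — a consonant sound.
So the article is *a*: We were expecting a 318-page report.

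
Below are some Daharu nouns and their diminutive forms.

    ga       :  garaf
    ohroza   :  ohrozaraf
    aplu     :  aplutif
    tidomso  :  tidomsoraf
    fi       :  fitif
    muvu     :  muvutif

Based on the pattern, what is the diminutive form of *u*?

The alternation tracks the last vowel of the stem — -tif when the last vowel of the stem is a high vowel (*aplu*, *fi*, *muvu*); -raf when the last vowel of the stem is a non-high vowel (*ga*, *ohroza*, *tidomso*).
The last vowel of *u* is /u/, which is a high vowel, so the suffix is -tif, giving *utif*.

utif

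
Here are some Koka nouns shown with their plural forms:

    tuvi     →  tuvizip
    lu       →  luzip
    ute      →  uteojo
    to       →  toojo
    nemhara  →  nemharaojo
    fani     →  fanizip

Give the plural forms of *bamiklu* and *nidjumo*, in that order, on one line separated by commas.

bamikluzip, nidjumoojo

Looking at the last vowel of each stem: -zip when the last vowel of the stem is a high vowel (*tuvi*, *lu*, *fani*); -ojo when the last vowel of the stem is a non-high vowel (*ute*, *to*, *nemhara*).
*bamiklu* — last vowel /u/ (a high vowel) → -zip → *bamikluzip*.
*nidjumo*: last vowel = /o/, a non-high vowel → -ojo → *nidjumoojo*.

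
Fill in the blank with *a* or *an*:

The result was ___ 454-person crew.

a

The indefinite article is chosen by the initial *sound* of the following word, not its spelling.
The number *454* is spoken "four hundred …", beginning with /fɔr/ — a consonant sound.
So the article is *a*: The result was a 454-person crew.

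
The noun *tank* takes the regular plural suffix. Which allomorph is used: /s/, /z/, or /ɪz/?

/s/

The stem *tank* ends in a voiceless non-sibilant consonant.
The plural suffix surfaces as /ɪz/ after sibilants, /s/ after other voiceless consonants, and /z/ after other voiced sounds.
So the plural -s on *tank* is pronounced /s/.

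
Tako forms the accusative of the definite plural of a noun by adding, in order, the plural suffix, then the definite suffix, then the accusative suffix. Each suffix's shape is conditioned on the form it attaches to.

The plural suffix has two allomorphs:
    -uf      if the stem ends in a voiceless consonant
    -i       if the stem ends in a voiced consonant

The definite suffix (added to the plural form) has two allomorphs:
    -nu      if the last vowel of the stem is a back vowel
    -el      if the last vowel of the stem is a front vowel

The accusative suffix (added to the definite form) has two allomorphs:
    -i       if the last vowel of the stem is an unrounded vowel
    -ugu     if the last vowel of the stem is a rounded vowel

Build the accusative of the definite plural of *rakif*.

rakifufnuugu

*rakif*: final consonant = /f/, voiceless → -uf → *rakifuf*.
The last vowel of the plural form *rakifuf* is /u/, which is a back vowel, so the definite suffix is -nu, giving *rakifufnu*.
The definite form *rakifufnu* — last vowel /u/ (a rounded vowel) → -ugu → *rakifufnuugu*.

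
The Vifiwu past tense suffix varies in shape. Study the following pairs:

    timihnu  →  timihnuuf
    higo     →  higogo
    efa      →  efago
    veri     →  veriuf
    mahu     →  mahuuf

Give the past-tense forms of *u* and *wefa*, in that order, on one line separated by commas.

uuf, wefago

The pattern is height harmony: -uf when the last vowel of the stem is a high vowel (*timihnu*, *veri*, *mahu*); -go when the last vowel of the stem is a non-high vowel (*higo*, *efa*).
*u* — last vowel /u/ (a high vowel) → -uf → *uuf*.
Since the last vowel of *wefa* is /a/ (a non-high vowel), it takes -go, giving *wefago*.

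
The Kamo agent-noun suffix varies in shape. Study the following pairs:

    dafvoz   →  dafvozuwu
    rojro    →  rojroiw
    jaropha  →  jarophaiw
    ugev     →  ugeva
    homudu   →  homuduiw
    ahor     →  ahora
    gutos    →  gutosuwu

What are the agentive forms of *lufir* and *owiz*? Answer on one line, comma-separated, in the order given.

The suffix is conditioned by the final sound: -uwu when the stem ends in a sibilant (*dafvoz*, *gutos*); -a when the stem ends in a non-sibilant consonant (*ugev*, *ahor*); -iw when the stem ends in a vowel (*rojro*, *jaropha*, *homudu*).
*lufir*: final sound = /r/, a non-sibilant consonant → -a → *lufira*.
*owiz* — final sound /z/ (a sibilant) → -uwu → *owizuwu*.

lufira, owizuwu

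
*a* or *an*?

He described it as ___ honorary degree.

The indefinite article is chosen by the initial *sound* of the following word, not its spelling.
*honorary* begins with the sound /ɒ/ (silent h) — a vowel sound.
So the article is *an*: He described it as an honorary degree.

an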